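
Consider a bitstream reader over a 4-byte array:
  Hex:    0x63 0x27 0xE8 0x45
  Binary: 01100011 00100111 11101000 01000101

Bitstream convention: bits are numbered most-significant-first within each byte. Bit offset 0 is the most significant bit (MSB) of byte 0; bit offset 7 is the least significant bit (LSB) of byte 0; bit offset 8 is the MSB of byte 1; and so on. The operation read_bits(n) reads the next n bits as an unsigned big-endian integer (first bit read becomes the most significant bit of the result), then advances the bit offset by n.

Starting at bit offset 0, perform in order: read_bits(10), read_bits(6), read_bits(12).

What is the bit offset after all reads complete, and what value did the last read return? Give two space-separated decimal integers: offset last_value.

Read 1: bits[0:10] width=10 -> value=396 (bin 0110001100); offset now 10 = byte 1 bit 2; 22 bits remain
Read 2: bits[10:16] width=6 -> value=39 (bin 100111); offset now 16 = byte 2 bit 0; 16 bits remain
Read 3: bits[16:28] width=12 -> value=3716 (bin 111010000100); offset now 28 = byte 3 bit 4; 4 bits remain

Answer: 28 3716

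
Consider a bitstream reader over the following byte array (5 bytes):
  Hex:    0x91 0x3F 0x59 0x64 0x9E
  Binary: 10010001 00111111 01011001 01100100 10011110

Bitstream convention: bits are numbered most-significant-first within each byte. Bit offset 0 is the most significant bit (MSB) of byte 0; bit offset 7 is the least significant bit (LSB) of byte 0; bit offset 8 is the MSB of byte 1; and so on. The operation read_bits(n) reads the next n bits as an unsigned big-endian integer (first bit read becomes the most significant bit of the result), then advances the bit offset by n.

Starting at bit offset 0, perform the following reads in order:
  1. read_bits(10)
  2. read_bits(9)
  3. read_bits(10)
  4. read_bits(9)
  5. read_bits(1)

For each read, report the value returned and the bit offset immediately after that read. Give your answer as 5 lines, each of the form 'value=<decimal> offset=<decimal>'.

Read 1: bits[0:10] width=10 -> value=580 (bin 1001000100); offset now 10 = byte 1 bit 2; 30 bits remain
Read 2: bits[10:19] width=9 -> value=506 (bin 111111010); offset now 19 = byte 2 bit 3; 21 bits remain
Read 3: bits[19:29] width=10 -> value=812 (bin 1100101100); offset now 29 = byte 3 bit 5; 11 bits remain
Read 4: bits[29:38] width=9 -> value=295 (bin 100100111); offset now 38 = byte 4 bit 6; 2 bits remain
Read 5: bits[38:39] width=1 -> value=1 (bin 1); offset now 39 = byte 4 bit 7; 1 bits remain

Answer: value=580 offset=10
value=506 offset=19
value=812 offset=29
value=295 offset=38
value=1 offset=39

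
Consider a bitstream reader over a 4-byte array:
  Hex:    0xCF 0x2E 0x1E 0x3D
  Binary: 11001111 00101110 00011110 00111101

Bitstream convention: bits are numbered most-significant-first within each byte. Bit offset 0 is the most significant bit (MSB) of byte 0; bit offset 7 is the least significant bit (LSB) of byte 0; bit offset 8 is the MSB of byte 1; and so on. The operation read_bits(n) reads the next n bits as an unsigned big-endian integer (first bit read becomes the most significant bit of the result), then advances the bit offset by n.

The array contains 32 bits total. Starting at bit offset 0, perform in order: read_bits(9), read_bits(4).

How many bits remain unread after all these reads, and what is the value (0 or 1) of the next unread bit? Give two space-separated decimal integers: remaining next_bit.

Read 1: bits[0:9] width=9 -> value=414 (bin 110011110); offset now 9 = byte 1 bit 1; 23 bits remain
Read 2: bits[9:13] width=4 -> value=5 (bin 0101); offset now 13 = byte 1 bit 5; 19 bits remain

Answer: 19 1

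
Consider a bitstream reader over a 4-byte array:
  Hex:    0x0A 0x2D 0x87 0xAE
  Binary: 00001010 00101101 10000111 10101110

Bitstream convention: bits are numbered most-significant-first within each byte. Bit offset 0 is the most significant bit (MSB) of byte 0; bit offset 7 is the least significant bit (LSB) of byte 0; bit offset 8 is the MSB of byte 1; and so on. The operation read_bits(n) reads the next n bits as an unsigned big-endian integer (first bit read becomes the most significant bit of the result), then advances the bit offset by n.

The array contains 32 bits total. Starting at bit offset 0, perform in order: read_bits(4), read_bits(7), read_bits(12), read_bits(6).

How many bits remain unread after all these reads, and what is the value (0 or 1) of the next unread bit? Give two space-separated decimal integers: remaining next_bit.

Read 1: bits[0:4] width=4 -> value=0 (bin 0000); offset now 4 = byte 0 bit 4; 28 bits remain
Read 2: bits[4:11] width=7 -> value=81 (bin 1010001); offset now 11 = byte 1 bit 3; 21 bits remain
Read 3: bits[11:23] width=12 -> value=1731 (bin 011011000011); offset now 23 = byte 2 bit 7; 9 bits remain
Read 4: bits[23:29] width=6 -> value=53 (bin 110101); offset now 29 = byte 3 bit 5; 3 bits remain

Answer: 3 1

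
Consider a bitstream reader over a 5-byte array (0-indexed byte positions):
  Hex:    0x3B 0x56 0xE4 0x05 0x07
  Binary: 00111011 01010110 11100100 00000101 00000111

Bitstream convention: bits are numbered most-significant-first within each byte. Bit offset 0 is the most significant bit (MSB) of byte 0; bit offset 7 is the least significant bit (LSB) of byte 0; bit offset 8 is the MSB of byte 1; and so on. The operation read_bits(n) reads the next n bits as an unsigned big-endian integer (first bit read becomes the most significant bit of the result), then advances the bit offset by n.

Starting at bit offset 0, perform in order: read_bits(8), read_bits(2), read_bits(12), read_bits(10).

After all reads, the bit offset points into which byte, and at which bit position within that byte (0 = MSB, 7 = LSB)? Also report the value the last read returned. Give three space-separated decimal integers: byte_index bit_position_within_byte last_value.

Answer: 4 0 5

Derivation:
Read 1: bits[0:8] width=8 -> value=59 (bin 00111011); offset now 8 = byte 1 bit 0; 32 bits remain
Read 2: bits[8:10] width=2 -> value=1 (bin 01); offset now 10 = byte 1 bit 2; 30 bits remain
Read 3: bits[10:22] width=12 -> value=1465 (bin 010110111001); offset now 22 = byte 2 bit 6; 18 bits remain
Read 4: bits[22:32] width=10 -> value=5 (bin 0000000101); offset now 32 = byte 4 bit 0; 8 bits remain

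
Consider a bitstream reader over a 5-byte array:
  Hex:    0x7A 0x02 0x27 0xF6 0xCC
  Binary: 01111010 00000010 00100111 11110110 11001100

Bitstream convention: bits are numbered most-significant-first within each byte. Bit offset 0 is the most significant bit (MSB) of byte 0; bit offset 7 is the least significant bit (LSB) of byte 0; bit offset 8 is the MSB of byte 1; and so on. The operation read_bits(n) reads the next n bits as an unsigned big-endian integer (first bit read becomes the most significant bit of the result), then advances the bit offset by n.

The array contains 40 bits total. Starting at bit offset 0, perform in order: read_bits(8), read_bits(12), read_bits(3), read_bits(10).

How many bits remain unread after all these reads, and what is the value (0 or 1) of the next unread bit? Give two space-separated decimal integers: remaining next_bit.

Read 1: bits[0:8] width=8 -> value=122 (bin 01111010); offset now 8 = byte 1 bit 0; 32 bits remain
Read 2: bits[8:20] width=12 -> value=34 (bin 000000100010); offset now 20 = byte 2 bit 4; 20 bits remain
Read 3: bits[20:23] width=3 -> value=3 (bin 011); offset now 23 = byte 2 bit 7; 17 bits remain
Read 4: bits[23:33] width=10 -> value=1005 (bin 1111101101); offset now 33 = byte 4 bit 1; 7 bits remain

Answer: 7 1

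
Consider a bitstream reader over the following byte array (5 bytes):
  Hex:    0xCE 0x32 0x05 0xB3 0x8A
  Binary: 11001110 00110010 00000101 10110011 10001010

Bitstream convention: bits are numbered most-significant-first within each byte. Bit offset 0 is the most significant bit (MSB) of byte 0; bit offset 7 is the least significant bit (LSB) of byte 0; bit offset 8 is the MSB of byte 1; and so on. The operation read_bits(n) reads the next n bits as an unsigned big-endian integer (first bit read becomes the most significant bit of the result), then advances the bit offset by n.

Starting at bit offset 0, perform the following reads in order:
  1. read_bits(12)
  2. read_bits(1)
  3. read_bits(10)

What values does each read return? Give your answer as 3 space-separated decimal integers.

Read 1: bits[0:12] width=12 -> value=3299 (bin 110011100011); offset now 12 = byte 1 bit 4; 28 bits remain
Read 2: bits[12:13] width=1 -> value=0 (bin 0); offset now 13 = byte 1 bit 5; 27 bits remain
Read 3: bits[13:23] width=10 -> value=258 (bin 0100000010); offset now 23 = byte 2 bit 7; 17 bits remain

Answer: 3299 0 258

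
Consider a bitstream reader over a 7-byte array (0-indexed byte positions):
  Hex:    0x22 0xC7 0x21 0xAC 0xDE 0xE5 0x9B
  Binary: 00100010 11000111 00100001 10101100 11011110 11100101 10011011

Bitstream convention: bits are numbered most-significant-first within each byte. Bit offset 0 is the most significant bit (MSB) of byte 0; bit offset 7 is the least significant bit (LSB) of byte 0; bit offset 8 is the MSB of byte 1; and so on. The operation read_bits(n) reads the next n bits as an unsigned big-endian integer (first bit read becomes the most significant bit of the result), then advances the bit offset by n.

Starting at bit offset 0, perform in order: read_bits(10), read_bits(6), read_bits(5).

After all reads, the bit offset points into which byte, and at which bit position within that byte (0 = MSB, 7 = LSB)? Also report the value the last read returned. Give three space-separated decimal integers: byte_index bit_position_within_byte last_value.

Read 1: bits[0:10] width=10 -> value=139 (bin 0010001011); offset now 10 = byte 1 bit 2; 46 bits remain
Read 2: bits[10:16] width=6 -> value=7 (bin 000111); offset now 16 = byte 2 bit 0; 40 bits remain
Read 3: bits[16:21] width=5 -> value=4 (bin 00100); offset now 21 = byte 2 bit 5; 35 bits remain

Answer: 2 5 4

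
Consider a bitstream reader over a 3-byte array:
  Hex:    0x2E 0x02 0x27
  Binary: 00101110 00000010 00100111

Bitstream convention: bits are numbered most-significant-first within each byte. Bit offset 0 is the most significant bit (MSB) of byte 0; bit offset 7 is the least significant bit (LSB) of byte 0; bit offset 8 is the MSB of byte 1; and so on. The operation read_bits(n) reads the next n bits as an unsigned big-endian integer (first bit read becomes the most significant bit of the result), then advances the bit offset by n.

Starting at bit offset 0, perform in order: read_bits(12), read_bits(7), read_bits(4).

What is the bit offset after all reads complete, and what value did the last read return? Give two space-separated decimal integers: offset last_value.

Answer: 23 3

Derivation:
Read 1: bits[0:12] width=12 -> value=736 (bin 001011100000); offset now 12 = byte 1 bit 4; 12 bits remain
Read 2: bits[12:19] width=7 -> value=17 (bin 0010001); offset now 19 = byte 2 bit 3; 5 bits remain
Read 3: bits[19:23] width=4 -> value=3 (bin 0011); offset now 23 = byte 2 bit 7; 1 bits remain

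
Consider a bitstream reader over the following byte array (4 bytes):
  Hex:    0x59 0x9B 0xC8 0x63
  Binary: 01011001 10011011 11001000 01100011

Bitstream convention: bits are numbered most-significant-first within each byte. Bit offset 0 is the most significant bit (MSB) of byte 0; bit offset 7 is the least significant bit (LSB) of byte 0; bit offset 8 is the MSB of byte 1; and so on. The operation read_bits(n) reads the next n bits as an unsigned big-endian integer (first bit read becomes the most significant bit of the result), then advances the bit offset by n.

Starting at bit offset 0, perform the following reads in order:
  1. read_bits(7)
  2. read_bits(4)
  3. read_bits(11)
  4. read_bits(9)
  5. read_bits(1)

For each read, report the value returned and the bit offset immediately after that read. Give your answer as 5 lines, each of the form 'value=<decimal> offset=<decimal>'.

Read 1: bits[0:7] width=7 -> value=44 (bin 0101100); offset now 7 = byte 0 bit 7; 25 bits remain
Read 2: bits[7:11] width=4 -> value=12 (bin 1100); offset now 11 = byte 1 bit 3; 21 bits remain
Read 3: bits[11:22] width=11 -> value=1778 (bin 11011110010); offset now 22 = byte 2 bit 6; 10 bits remain
Read 4: bits[22:31] width=9 -> value=49 (bin 000110001); offset now 31 = byte 3 bit 7; 1 bits remain
Read 5: bits[31:32] width=1 -> value=1 (bin 1); offset now 32 = byte 4 bit 0; 0 bits remain

Answer: value=44 offset=7
value=12 offset=11
value=1778 offset=22
value=49 offset=31
value=1 offset=32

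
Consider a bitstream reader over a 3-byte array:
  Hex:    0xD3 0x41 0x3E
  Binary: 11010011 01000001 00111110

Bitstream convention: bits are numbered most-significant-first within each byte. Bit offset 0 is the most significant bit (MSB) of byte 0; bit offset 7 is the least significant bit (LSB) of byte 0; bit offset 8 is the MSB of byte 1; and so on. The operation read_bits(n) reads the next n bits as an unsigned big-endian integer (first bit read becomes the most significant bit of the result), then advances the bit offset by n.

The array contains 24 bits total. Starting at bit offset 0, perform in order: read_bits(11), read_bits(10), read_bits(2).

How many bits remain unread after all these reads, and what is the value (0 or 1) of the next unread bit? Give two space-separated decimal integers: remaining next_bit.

Answer: 1 0

Derivation:
Read 1: bits[0:11] width=11 -> value=1690 (bin 11010011010); offset now 11 = byte 1 bit 3; 13 bits remain
Read 2: bits[11:21] width=10 -> value=39 (bin 0000100111); offset now 21 = byte 2 bit 5; 3 bits remain
Read 3: bits[21:23] width=2 -> value=3 (bin 11); offset now 23 = byte 2 bit 7; 1 bits remain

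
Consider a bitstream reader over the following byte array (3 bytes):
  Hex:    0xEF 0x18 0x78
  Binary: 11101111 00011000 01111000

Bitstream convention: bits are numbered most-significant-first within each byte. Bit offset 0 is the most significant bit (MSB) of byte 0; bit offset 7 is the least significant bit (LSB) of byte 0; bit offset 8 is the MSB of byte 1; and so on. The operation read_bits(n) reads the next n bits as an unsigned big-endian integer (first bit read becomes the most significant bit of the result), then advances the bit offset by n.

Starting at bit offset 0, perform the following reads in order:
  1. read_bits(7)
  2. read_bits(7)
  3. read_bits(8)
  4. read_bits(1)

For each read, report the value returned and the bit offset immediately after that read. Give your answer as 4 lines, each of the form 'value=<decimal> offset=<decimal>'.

Read 1: bits[0:7] width=7 -> value=119 (bin 1110111); offset now 7 = byte 0 bit 7; 17 bits remain
Read 2: bits[7:14] width=7 -> value=70 (bin 1000110); offset now 14 = byte 1 bit 6; 10 bits remain
Read 3: bits[14:22] width=8 -> value=30 (bin 00011110); offset now 22 = byte 2 bit 6; 2 bits remain
Read 4: bits[22:23] width=1 -> value=0 (bin 0); offset now 23 = byte 2 bit 7; 1 bits remain

Answer: value=119 offset=7
value=70 offset=14
value=30 offset=22
value=0 offset=23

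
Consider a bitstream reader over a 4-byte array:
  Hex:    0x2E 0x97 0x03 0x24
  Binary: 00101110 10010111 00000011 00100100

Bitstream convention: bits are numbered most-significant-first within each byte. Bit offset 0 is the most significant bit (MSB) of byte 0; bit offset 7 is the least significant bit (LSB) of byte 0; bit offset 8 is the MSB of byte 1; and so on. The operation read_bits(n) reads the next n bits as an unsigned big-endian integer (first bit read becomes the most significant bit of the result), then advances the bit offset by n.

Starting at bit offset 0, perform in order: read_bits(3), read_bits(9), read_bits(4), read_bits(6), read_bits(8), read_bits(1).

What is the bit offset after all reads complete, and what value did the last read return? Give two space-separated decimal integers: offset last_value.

Answer: 31 0

Derivation:
Read 1: bits[0:3] width=3 -> value=1 (bin 001); offset now 3 = byte 0 bit 3; 29 bits remain
Read 2: bits[3:12] width=9 -> value=233 (bin 011101001); offset now 12 = byte 1 bit 4; 20 bits remain
Read 3: bits[12:16] width=4 -> value=7 (bin 0111); offset now 16 = byte 2 bit 0; 16 bits remain
Read 4: bits[16:22] width=6 -> value=0 (bin 000000); offset now 22 = byte 2 bit 6; 10 bits remain
Read 5: bits[22:30] width=8 -> value=201 (bin 11001001); offset now 30 = byte 3 bit 6; 2 bits remain
Read 6: bits[30:31] width=1 -> value=0 (bin 0); offset now 31 = byte 3 bit 7; 1 bits remain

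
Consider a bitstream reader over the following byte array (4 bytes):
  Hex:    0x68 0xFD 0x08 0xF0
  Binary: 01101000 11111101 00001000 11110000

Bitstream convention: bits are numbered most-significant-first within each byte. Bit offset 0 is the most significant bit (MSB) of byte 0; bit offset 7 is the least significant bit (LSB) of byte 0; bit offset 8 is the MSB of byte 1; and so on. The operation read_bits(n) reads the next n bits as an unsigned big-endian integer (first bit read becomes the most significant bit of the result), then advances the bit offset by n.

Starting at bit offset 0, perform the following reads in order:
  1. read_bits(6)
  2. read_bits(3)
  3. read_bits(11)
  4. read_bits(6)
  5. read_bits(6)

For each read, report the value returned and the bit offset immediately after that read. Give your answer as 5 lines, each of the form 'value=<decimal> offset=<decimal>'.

Answer: value=26 offset=6
value=1 offset=9
value=2000 offset=20
value=35 offset=26
value=48 offset=32

Derivation:
Read 1: bits[0:6] width=6 -> value=26 (bin 011010); offset now 6 = byte 0 bit 6; 26 bits remain
Read 2: bits[6:9] width=3 -> value=1 (bin 001); offset now 9 = byte 1 bit 1; 23 bits remain
Read 3: bits[9:20] width=11 -> value=2000 (bin 11111010000); offset now 20 = byte 2 bit 4; 12 bits remain
Read 4: bits[20:26] width=6 -> value=35 (bin 100011); offset now 26 = byte 3 bit 2; 6 bits remain
Read 5: bits[26:32] width=6 -> value=48 (bin 110000); offset now 32 = byte 4 bit 0; 0 bits remain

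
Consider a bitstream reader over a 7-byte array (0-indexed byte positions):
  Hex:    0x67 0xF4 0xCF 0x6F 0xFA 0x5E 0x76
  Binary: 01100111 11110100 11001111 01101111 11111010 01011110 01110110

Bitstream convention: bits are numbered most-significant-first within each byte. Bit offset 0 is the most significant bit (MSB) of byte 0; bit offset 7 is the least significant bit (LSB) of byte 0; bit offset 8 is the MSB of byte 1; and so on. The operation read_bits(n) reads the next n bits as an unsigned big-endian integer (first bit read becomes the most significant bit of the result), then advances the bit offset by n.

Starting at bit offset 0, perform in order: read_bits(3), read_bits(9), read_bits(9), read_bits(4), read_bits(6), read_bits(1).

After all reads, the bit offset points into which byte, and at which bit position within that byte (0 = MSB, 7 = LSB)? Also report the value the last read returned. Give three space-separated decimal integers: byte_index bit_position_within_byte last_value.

Read 1: bits[0:3] width=3 -> value=3 (bin 011); offset now 3 = byte 0 bit 3; 53 bits remain
Read 2: bits[3:12] width=9 -> value=127 (bin 001111111); offset now 12 = byte 1 bit 4; 44 bits remain
Read 3: bits[12:21] width=9 -> value=153 (bin 010011001); offset now 21 = byte 2 bit 5; 35 bits remain
Read 4: bits[21:25] width=4 -> value=14 (bin 1110); offset now 25 = byte 3 bit 1; 31 bits remain
Read 5: bits[25:31] width=6 -> value=55 (bin 110111); offset now 31 = byte 3 bit 7; 25 bits remain
Read 6: bits[31:32] width=1 -> value=1 (bin 1); offset now 32 = byte 4 bit 0; 24 bits remain

Answer: 4 0 1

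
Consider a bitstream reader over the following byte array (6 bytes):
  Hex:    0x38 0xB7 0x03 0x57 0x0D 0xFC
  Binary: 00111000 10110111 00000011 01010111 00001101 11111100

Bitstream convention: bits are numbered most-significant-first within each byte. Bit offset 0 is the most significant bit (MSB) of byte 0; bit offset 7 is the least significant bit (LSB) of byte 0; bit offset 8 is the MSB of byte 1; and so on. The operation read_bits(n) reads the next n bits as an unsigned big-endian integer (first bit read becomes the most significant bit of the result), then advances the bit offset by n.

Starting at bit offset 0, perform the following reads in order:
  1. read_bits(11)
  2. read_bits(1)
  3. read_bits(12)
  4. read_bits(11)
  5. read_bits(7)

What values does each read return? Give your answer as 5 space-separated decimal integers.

Read 1: bits[0:11] width=11 -> value=453 (bin 00111000101); offset now 11 = byte 1 bit 3; 37 bits remain
Read 2: bits[11:12] width=1 -> value=1 (bin 1); offset now 12 = byte 1 bit 4; 36 bits remain
Read 3: bits[12:24] width=12 -> value=1795 (bin 011100000011); offset now 24 = byte 3 bit 0; 24 bits remain
Read 4: bits[24:35] width=11 -> value=696 (bin 01010111000); offset now 35 = byte 4 bit 3; 13 bits remain
Read 5: bits[35:42] width=7 -> value=55 (bin 0110111); offset now 42 = byte 5 bit 2; 6 bits remain

Answer: 453 1 1795 696 55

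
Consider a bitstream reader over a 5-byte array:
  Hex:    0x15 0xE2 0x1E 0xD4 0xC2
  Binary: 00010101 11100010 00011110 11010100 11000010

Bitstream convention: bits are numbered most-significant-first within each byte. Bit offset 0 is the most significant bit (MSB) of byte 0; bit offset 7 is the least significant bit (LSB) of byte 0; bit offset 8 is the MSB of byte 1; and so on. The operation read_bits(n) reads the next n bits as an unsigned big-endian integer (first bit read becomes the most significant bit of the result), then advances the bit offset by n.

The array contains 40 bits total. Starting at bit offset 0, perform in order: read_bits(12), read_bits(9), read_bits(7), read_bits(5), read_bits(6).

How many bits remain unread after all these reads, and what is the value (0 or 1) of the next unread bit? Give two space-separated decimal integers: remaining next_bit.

Answer: 1 0

Derivation:
Read 1: bits[0:12] width=12 -> value=350 (bin 000101011110); offset now 12 = byte 1 bit 4; 28 bits remain
Read 2: bits[12:21] width=9 -> value=67 (bin 001000011); offset now 21 = byte 2 bit 5; 19 bits remain
Read 3: bits[21:28] width=7 -> value=109 (bin 1101101); offset now 28 = byte 3 bit 4; 12 bits remain
Read 4: bits[28:33] width=5 -> value=9 (bin 01001); offset now 33 = byte 4 bit 1; 7 bits remain
Read 5: bits[33:39] width=6 -> value=33 (bin 100001); offset now 39 = byte 4 bit 7; 1 bits remain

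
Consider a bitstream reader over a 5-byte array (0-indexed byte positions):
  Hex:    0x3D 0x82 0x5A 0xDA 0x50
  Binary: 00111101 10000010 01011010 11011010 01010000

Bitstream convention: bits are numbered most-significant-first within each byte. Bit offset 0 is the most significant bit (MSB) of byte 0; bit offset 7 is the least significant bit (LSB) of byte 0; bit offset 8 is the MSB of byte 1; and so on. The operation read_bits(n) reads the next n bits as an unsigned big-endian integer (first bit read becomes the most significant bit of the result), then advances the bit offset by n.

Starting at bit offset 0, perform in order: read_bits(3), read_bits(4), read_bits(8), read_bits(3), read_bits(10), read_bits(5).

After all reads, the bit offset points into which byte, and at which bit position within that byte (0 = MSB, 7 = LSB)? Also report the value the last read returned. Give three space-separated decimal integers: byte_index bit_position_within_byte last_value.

Read 1: bits[0:3] width=3 -> value=1 (bin 001); offset now 3 = byte 0 bit 3; 37 bits remain
Read 2: bits[3:7] width=4 -> value=14 (bin 1110); offset now 7 = byte 0 bit 7; 33 bits remain
Read 3: bits[7:15] width=8 -> value=193 (bin 11000001); offset now 15 = byte 1 bit 7; 25 bits remain
Read 4: bits[15:18] width=3 -> value=1 (bin 001); offset now 18 = byte 2 bit 2; 22 bits remain
Read 5: bits[18:28] width=10 -> value=429 (bin 0110101101); offset now 28 = byte 3 bit 4; 12 bits remain
Read 6: bits[28:33] width=5 -> value=20 (bin 10100); offset now 33 = byte 4 bit 1; 7 bits remain

Answer: 4 1 20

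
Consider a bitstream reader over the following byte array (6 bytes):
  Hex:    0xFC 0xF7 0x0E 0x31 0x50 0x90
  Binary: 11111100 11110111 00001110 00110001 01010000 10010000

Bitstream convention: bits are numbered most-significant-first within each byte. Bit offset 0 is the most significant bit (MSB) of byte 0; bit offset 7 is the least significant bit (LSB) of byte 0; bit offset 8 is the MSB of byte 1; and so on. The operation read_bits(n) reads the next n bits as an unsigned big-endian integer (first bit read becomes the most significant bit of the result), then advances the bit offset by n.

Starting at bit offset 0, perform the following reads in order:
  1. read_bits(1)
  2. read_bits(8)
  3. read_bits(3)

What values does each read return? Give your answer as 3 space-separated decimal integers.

Read 1: bits[0:1] width=1 -> value=1 (bin 1); offset now 1 = byte 0 bit 1; 47 bits remain
Read 2: bits[1:9] width=8 -> value=249 (bin 11111001); offset now 9 = byte 1 bit 1; 39 bits remain
Read 3: bits[9:12] width=3 -> value=7 (bin 111); offset now 12 = byte 1 bit 4; 36 bits remain

Answer: 1 249 7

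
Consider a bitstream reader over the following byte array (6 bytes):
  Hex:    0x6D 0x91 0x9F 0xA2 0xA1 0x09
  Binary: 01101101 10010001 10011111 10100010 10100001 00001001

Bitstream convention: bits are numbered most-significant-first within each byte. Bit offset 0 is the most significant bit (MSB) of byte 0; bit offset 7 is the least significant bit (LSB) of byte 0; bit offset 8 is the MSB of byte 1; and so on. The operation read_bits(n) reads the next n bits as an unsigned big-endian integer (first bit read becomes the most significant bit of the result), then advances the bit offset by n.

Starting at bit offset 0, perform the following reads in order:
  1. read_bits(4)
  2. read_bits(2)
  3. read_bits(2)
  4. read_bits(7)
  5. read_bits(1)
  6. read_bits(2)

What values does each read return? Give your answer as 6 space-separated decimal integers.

Answer: 6 3 1 72 1 2

Derivation:
Read 1: bits[0:4] width=4 -> value=6 (bin 0110); offset now 4 = byte 0 bit 4; 44 bits remain
Read 2: bits[4:6] width=2 -> value=3 (bin 11); offset now 6 = byte 0 bit 6; 42 bits remain
Read 3: bits[6:8] width=2 -> value=1 (bin 01); offset now 8 = byte 1 bit 0; 40 bits remain
Read 4: bits[8:15] width=7 -> value=72 (bin 1001000); offset now 15 = byte 1 bit 7; 33 bits remain
Read 5: bits[15:16] width=1 -> value=1 (bin 1); offset now 16 = byte 2 bit 0; 32 bits remain
Read 6: bits[16:18] width=2 -> value=2 (bin 10); offset now 18 = byte 2 bit 2; 30 bits remain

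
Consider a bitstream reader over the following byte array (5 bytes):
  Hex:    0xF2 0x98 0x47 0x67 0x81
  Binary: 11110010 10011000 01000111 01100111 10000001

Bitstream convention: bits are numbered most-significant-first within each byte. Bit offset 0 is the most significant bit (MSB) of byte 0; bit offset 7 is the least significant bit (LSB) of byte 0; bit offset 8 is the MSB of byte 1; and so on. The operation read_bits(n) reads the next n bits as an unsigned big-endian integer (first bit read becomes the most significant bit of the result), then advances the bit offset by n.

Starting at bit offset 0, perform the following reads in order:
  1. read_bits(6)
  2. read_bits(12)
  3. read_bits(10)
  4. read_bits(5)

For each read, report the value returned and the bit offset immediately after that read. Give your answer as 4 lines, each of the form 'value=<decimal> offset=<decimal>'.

Answer: value=60 offset=6
value=2657 offset=18
value=118 offset=28
value=15 offset=33

Derivation:
Read 1: bits[0:6] width=6 -> value=60 (bin 111100); offset now 6 = byte 0 bit 6; 34 bits remain
Read 2: bits[6:18] width=12 -> value=2657 (bin 101001100001); offset now 18 = byte 2 bit 2; 22 bits remain
Read 3: bits[18:28] width=10 -> value=118 (bin 0001110110); offset now 28 = byte 3 bit 4; 12 bits remain
Read 4: bits[28:33] width=5 -> value=15 (bin 01111); offset now 33 = byte 4 bit 1; 7 bits remain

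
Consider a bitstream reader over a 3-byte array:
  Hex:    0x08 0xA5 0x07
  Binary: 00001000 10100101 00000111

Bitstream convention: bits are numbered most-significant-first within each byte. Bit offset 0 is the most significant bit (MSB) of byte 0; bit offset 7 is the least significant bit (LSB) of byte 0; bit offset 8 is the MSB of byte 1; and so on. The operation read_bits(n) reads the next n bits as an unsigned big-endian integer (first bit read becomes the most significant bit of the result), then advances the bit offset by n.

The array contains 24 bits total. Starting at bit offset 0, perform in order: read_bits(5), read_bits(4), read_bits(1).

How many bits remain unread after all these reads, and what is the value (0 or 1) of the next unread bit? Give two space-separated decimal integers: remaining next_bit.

Answer: 14 1

Derivation:
Read 1: bits[0:5] width=5 -> value=1 (bin 00001); offset now 5 = byte 0 bit 5; 19 bits remain
Read 2: bits[5:9] width=4 -> value=1 (bin 0001); offset now 9 = byte 1 bit 1; 15 bits remain
Read 3: bits[9:10] width=1 -> value=0 (bin 0); offset now 10 = byte 1 bit 2; 14 bits remain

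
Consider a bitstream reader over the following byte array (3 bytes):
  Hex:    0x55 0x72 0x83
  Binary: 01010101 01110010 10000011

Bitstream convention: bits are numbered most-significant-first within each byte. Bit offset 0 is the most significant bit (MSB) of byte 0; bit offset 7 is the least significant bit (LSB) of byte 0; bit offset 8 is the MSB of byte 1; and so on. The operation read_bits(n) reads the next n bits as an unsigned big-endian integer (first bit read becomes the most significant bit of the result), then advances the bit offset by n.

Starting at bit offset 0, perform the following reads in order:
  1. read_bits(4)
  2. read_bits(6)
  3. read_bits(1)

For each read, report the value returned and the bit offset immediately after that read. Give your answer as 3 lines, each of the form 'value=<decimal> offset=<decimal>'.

Answer: value=5 offset=4
value=21 offset=10
value=1 offset=11

Derivation:
Read 1: bits[0:4] width=4 -> value=5 (bin 0101); offset now 4 = byte 0 bit 4; 20 bits remain
Read 2: bits[4:10] width=6 -> value=21 (bin 010101); offset now 10 = byte 1 bit 2; 14 bits remain
Read 3: bits[10:11] width=1 -> value=1 (bin 1); offset now 11 = byte 1 bit 3; 13 bits remain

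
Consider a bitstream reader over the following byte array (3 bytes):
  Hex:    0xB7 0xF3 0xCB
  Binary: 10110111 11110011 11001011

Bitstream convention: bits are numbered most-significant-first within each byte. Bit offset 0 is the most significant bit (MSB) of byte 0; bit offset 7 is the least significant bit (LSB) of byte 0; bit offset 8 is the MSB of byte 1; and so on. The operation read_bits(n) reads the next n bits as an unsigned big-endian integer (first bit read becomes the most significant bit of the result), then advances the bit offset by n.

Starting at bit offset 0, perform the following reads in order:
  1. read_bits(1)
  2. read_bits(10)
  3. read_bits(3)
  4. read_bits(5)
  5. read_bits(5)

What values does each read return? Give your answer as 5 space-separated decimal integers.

Read 1: bits[0:1] width=1 -> value=1 (bin 1); offset now 1 = byte 0 bit 1; 23 bits remain
Read 2: bits[1:11] width=10 -> value=447 (bin 0110111111); offset now 11 = byte 1 bit 3; 13 bits remain
Read 3: bits[11:14] width=3 -> value=4 (bin 100); offset now 14 = byte 1 bit 6; 10 bits remain
Read 4: bits[14:19] width=5 -> value=30 (bin 11110); offset now 19 = byte 2 bit 3; 5 bits remain
Read 5: bits[19:24] width=5 -> value=11 (bin 01011); offset now 24 = byte 3 bit 0; 0 bits remain

Answer: 1 447 4 30 11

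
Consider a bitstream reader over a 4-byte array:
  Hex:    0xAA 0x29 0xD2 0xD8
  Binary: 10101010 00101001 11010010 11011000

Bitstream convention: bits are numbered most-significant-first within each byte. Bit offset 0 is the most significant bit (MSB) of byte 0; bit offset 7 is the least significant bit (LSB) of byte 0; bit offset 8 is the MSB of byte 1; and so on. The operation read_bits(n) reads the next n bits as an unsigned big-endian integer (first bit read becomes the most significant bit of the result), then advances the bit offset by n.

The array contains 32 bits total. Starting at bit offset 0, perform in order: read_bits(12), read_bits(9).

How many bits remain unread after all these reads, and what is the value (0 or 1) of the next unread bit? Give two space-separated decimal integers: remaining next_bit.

Answer: 11 0

Derivation:
Read 1: bits[0:12] width=12 -> value=2722 (bin 101010100010); offset now 12 = byte 1 bit 4; 20 bits remain
Read 2: bits[12:21] width=9 -> value=314 (bin 100111010); offset now 21 = byte 2 bit 5; 11 bits remain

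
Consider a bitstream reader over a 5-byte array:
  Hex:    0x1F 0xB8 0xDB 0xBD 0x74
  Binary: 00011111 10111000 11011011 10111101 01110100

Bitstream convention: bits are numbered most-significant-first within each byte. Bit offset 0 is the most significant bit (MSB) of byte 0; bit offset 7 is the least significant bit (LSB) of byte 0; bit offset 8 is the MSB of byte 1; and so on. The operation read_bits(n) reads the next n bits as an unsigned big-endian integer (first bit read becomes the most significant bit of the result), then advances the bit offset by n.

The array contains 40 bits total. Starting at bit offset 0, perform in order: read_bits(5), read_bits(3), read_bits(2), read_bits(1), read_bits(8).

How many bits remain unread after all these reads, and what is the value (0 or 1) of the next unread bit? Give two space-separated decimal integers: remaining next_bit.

Answer: 21 1

Derivation:
Read 1: bits[0:5] width=5 -> value=3 (bin 00011); offset now 5 = byte 0 bit 5; 35 bits remain
Read 2: bits[5:8] width=3 -> value=7 (bin 111); offset now 8 = byte 1 bit 0; 32 bits remain
Read 3: bits[8:10] width=2 -> value=2 (bin 10); offset now 10 = byte 1 bit 2; 30 bits remain
Read 4: bits[10:11] width=1 -> value=1 (bin 1); offset now 11 = byte 1 bit 3; 29 bits remain
Read 5: bits[11:19] width=8 -> value=198 (bin 11000110); offset now 19 = byte 2 bit 3; 21 bits remain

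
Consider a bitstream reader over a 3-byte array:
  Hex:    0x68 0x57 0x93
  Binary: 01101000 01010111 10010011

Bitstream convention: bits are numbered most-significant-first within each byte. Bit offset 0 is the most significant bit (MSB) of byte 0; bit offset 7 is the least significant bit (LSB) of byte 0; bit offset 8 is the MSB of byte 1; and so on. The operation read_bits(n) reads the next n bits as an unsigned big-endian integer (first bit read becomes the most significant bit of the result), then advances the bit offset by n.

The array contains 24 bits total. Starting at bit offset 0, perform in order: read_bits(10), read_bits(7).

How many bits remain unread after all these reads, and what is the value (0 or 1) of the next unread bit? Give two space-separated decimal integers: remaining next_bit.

Answer: 7 0

Derivation:
Read 1: bits[0:10] width=10 -> value=417 (bin 0110100001); offset now 10 = byte 1 bit 2; 14 bits remain
Read 2: bits[10:17] width=7 -> value=47 (bin 0101111); offset now 17 = byte 2 bit 1; 7 bits remain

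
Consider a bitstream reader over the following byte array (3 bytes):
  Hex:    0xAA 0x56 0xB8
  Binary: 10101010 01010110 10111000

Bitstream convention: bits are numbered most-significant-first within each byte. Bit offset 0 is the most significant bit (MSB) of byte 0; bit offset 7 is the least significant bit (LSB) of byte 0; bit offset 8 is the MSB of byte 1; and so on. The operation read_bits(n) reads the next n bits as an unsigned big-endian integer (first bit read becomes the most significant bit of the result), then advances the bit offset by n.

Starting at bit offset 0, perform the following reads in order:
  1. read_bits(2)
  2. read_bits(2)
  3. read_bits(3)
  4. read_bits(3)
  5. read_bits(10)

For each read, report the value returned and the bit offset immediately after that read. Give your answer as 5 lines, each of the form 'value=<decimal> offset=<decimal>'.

Read 1: bits[0:2] width=2 -> value=2 (bin 10); offset now 2 = byte 0 bit 2; 22 bits remain
Read 2: bits[2:4] width=2 -> value=2 (bin 10); offset now 4 = byte 0 bit 4; 20 bits remain
Read 3: bits[4:7] width=3 -> value=5 (bin 101); offset now 7 = byte 0 bit 7; 17 bits remain
Read 4: bits[7:10] width=3 -> value=1 (bin 001); offset now 10 = byte 1 bit 2; 14 bits remain
Read 5: bits[10:20] width=10 -> value=363 (bin 0101101011); offset now 20 = byte 2 bit 4; 4 bits remain

Answer: value=2 offset=2
value=2 offset=4
value=5 offset=7
value=1 offset=10
value=363 offset=20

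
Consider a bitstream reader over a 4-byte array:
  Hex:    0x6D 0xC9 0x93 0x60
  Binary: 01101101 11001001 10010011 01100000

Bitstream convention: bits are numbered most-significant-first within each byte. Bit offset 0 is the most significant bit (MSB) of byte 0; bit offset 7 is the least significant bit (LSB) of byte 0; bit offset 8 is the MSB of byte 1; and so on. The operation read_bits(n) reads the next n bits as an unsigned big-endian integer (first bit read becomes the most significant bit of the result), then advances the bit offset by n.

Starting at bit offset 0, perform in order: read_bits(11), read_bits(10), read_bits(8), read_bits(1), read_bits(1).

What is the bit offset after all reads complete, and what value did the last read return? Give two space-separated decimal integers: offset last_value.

Read 1: bits[0:11] width=11 -> value=878 (bin 01101101110); offset now 11 = byte 1 bit 3; 21 bits remain
Read 2: bits[11:21] width=10 -> value=306 (bin 0100110010); offset now 21 = byte 2 bit 5; 11 bits remain
Read 3: bits[21:29] width=8 -> value=108 (bin 01101100); offset now 29 = byte 3 bit 5; 3 bits remain
Read 4: bits[29:30] width=1 -> value=0 (bin 0); offset now 30 = byte 3 bit 6; 2 bits remain
Read 5: bits[30:31] width=1 -> value=0 (bin 0); offset now 31 = byte 3 bit 7; 1 bits remain

Answer: 31 0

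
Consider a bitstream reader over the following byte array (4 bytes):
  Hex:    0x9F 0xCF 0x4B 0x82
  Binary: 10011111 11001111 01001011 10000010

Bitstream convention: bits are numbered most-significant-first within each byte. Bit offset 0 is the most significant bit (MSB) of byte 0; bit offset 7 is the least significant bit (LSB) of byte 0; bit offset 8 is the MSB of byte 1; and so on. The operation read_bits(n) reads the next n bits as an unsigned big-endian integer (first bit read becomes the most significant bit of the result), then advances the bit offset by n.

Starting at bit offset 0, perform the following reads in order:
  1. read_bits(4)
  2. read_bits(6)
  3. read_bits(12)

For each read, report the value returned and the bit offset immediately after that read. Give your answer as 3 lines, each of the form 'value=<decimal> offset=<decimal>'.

Answer: value=9 offset=4
value=63 offset=10
value=978 offset=22

Derivation:
Read 1: bits[0:4] width=4 -> value=9 (bin 1001); offset now 4 = byte 0 bit 4; 28 bits remain
Read 2: bits[4:10] width=6 -> value=63 (bin 111111); offset now 10 = byte 1 bit 2; 22 bits remain
Read 3: bits[10:22] width=12 -> value=978 (bin 001111010010); offset now 22 = byte 2 bit 6; 10 bits remain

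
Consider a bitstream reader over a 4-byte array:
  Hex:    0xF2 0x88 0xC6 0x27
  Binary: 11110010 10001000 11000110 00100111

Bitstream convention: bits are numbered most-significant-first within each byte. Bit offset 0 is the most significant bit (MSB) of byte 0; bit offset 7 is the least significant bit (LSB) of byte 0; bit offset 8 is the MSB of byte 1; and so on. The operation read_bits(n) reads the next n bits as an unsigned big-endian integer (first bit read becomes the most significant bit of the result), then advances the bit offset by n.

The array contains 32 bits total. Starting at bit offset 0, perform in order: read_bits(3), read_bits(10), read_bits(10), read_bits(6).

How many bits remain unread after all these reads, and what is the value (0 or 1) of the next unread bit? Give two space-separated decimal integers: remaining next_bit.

Read 1: bits[0:3] width=3 -> value=7 (bin 111); offset now 3 = byte 0 bit 3; 29 bits remain
Read 2: bits[3:13] width=10 -> value=593 (bin 1001010001); offset now 13 = byte 1 bit 5; 19 bits remain
Read 3: bits[13:23] width=10 -> value=99 (bin 0001100011); offset now 23 = byte 2 bit 7; 9 bits remain
Read 4: bits[23:29] width=6 -> value=4 (bin 000100); offset now 29 = byte 3 bit 5; 3 bits remain

Answer: 3 1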